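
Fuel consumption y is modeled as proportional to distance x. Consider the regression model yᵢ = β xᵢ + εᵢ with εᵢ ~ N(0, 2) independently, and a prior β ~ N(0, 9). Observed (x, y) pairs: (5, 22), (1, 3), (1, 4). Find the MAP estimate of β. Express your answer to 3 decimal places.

log p(β | y) = −Σ(yᵢ − βxᵢ)²/(2·2) − β²/(2·9) + const.
Setting the derivative to zero: Σxᵢ(yᵢ − βxᵢ)/2 − β/9 = 0, so β = Σxᵢyᵢ / (Σxᵢ² + σ²/τ²).
Σxᵢyᵢ = 5·22 + 1·3 + 1·4 = 117; Σxᵢ² = 27; σ²/τ² = 2/9.
β̂_MAP = 117 / (27 + 2/9) = 117/(245/9) = 1053/245 ≈ 4.298.

β̂_MAP = 4.298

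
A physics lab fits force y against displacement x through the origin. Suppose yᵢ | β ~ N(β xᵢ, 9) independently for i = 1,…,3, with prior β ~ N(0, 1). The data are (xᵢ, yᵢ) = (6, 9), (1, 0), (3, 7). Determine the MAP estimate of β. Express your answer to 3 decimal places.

log p(β | y) = −Σ(yᵢ − βxᵢ)²/(2·9) − β²/(2·1) + const.
Setting the derivative to zero: Σxᵢ(yᵢ − βxᵢ)/9 − β/1 = 0, so β = Σxᵢyᵢ / (Σxᵢ² + σ²/τ²).
Σxᵢyᵢ = 6·9 + 1·0 + 3·7 = 75; Σxᵢ² = 46; σ²/τ² = 9.
β̂_MAP = 75 / (46 + 9) = 75/55 ≈ 1.364.

β̂_MAP = 1.364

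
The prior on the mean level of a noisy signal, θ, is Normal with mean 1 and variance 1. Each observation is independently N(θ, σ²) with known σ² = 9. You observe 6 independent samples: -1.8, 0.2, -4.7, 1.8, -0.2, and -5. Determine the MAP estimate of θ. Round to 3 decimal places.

n = 6; x̄ = ((-1.8) + 0.2 + (-4.7) + 1.8 + (-0.2) + (-5))/6 = -9.7/6 = -97/60 ≈ -1.6167.
For a Normal prior and Normal likelihood with known variance, the posterior is Normal; its mode equals its mean, the precision-weighted average.
Prior precision 1/σ₀² = 1/1 = 1; data precision n/σ² = 6/9 = 2/3.
θ̂ = (1·1 + (2/3)·(-97/60)) / (1 + 2/3) = (-7/90)/(5/3) = -7/150 ≈ -0.047.

θ̂_MAP = -0.047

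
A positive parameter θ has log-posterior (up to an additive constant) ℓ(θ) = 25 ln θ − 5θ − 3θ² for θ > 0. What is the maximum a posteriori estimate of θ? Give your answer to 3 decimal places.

θ̂_MAP = 1.667

ℓ'(θ) = 25/θ − 5 − 6θ. Setting this to zero and multiplying by θ: 6θ² + 5θ − 25 = 0.
θ = (−5 + √(5² + 4·6·25)) / (2·6) = (−5 + √625) / 12 = (−5 + 25)/12 = 5/3.
ℓ''(θ) = −25/θ² − 6 < 0, confirming a maximum.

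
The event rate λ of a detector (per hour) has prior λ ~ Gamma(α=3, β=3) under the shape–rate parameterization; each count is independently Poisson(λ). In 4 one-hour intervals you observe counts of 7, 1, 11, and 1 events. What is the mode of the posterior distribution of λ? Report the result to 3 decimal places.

λ̂_MAP = 3.143

Σxᵢ = 7+1+11+1 = 20, with n = 4.
Posterior ∝ λ^2e^(−3λ) · λ^20e^(−4λ) = λ^22e^(−7λ), i.e. Gamma(shape=23, rate=7).
The mode of a Gamma(a, b) with a ≥ 1 (shape–rate) is (a−1)/b = 22/7 ≈ 3.143.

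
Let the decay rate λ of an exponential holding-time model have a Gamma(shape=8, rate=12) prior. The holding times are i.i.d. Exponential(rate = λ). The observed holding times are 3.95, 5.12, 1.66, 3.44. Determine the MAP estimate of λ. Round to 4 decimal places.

λ̂_MAP = 0.4203

The Exponential(rate=λ) likelihood is ∝ λ^n e^(−λΣtᵢ). Here n = 4 and Σtᵢ = 3.95 + 5.12 + 1.66 + 3.44 = 14.17.
Posterior ∝ λ^7e^(−12λ) · λ^4e^(−14.17λ) = λ^11e^(−26.17λ), i.e. Gamma(12, 26.17).
Mode = (a−1)/b = 11/26.17 ≈ 0.4203.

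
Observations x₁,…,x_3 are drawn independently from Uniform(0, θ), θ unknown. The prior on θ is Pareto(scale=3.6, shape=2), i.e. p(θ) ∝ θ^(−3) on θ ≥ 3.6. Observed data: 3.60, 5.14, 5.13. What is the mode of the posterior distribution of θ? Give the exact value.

θ̂_MAP = 5.14

The Uniform(0, θ) likelihood is θ^(−n) for θ ≥ max(xᵢ), zero otherwise. Here max(xᵢ) = 5.14.
Posterior ∝ θ^(−3) · θ^(−3) = θ^(−6) on θ ≥ max(3.6, 5.14) = 5.14.
This density is strictly decreasing in θ, so the posterior mode lies at the lower boundary of the support.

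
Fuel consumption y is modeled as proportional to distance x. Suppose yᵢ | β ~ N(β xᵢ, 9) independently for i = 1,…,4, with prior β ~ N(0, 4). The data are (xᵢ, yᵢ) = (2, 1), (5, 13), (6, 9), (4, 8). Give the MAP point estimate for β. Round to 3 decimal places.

β̂_MAP = 1.838

log p(β | y) = −Σ(yᵢ − βxᵢ)²/(2·9) − β²/(2·4) + const.
Setting the derivative to zero: Σxᵢ(yᵢ − βxᵢ)/9 − β/4 = 0, so β = Σxᵢyᵢ / (Σxᵢ² + σ²/τ²).
Σxᵢyᵢ = 2·1 + 5·13 + 6·9 + 4·8 = 153; Σxᵢ² = 81; σ²/τ² = 2.25.
β̂_MAP = 153 / (81 + 2.25) = 153/83.25 ≈ 1.838.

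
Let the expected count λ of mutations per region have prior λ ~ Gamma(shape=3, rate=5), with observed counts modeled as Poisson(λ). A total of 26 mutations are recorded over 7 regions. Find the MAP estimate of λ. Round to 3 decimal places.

Σxᵢ = 26, n = 7.
Posterior ∝ λ^2e^(−5λ) · λ^26e^(−7λ) = λ^28e^(−12λ), i.e. Gamma(shape=29, rate=12).
The mode of a Gamma(a, b) with a ≥ 1 (shape–rate) is (a−1)/b = 28/12 ≈ 2.333.

λ̂_MAP = 2.333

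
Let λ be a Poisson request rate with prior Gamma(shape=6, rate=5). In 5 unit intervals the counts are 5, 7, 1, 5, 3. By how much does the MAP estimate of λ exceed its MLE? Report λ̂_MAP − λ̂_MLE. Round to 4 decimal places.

MAP − MLE = -1.6000

Σxᵢ = 21. Posterior is Gamma(27, 10); MAP = (27−1)/10 = 26/10 ≈ 2.60000.
MLE = x̄ = 21/5 ≈ 4.20000.
Difference = 26/10 − 21/5 = -8/5 ≈ -1.6000.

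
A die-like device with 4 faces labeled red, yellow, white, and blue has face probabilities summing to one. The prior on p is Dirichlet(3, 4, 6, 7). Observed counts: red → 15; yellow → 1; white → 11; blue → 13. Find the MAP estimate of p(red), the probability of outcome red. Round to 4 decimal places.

The posterior is Dirichlet(αᵢ + nᵢ) = Dirichlet(18, 5, 17, 20).
For a Dirichlet(a₁,…,a_K) with all aᵢ > 1, the mode has j-th component (aⱼ − 1)/(Σaᵢ − K).
Here Σaᵢ = 60 and K = 4, so p(red) = (18 − 1)/(60 − 4) = 17/56 ≈ 0.3036.

MAP estimate of p(red) = 0.3036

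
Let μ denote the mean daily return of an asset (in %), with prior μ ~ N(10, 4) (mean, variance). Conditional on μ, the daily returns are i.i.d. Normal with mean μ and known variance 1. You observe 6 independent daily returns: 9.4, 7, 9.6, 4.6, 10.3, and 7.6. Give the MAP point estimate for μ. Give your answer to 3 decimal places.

n = 6; x̄ = (9.4 + 7 + 9.6 + 4.6 + 10.3 + 7.6)/6 = 48.5/6 = 97/12 ≈ 8.0833.
For a Normal prior and Normal likelihood with known variance, the posterior is Normal; its mode equals its mean, the precision-weighted average.
Prior precision 1/σ₀² = 1/4 = 0.25; data precision n/σ² = 6/1 = 6.
μ̂ = (0.25·10 + 6·(97/12)) / (0.25 + 6) = 51/6.25 = 8.160.

μ̂_MAP = 8.160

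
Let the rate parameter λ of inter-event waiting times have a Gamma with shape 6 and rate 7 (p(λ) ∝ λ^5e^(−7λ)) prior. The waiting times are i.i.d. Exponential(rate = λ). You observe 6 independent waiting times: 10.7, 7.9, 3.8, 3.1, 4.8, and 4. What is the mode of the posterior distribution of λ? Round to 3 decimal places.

λ̂_MAP = 0.266

The Exponential(rate=λ) likelihood is ∝ λ^n e^(−λΣtᵢ). Here n = 6 and Σtᵢ = 10.7 + 7.9 + 3.8 + 3.1 + 4.8 + 4 = 34.3.
Posterior ∝ λ^5e^(−7λ) · λ^6e^(−34.3λ) = λ^11e^(−41.3λ), i.e. Gamma(12, 41.3).
Mode = (a−1)/b = 11/41.3 ≈ 0.266.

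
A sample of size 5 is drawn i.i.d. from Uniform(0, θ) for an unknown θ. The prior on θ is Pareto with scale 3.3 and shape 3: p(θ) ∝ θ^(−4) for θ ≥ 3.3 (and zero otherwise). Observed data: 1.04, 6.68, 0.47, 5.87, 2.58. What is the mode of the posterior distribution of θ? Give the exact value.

θ̂_MAP = 6.68

The Uniform(0, θ) likelihood is θ^(−n) for θ ≥ max(xᵢ), zero otherwise. Here max(xᵢ) = 6.68.
Posterior ∝ θ^(−4) · θ^(−5) = θ^(−9) on θ ≥ max(3.3, 6.68) = 6.68.
This density is strictly decreasing in θ, so the posterior mode lies at the lower boundary of the support.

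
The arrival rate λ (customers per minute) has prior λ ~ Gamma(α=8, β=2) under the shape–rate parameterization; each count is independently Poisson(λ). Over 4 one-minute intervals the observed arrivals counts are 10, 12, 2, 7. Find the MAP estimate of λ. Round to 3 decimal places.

λ̂_MAP = 6.333

Σxᵢ = 10+12+2+7 = 31, with n = 4.
Posterior ∝ λ^7e^(−2λ) · λ^31e^(−4λ) = λ^38e^(−6λ), i.e. Gamma(shape=39, rate=6).
The mode of a Gamma(a, b) with a ≥ 1 (shape–rate) is (a−1)/b = 38/6 ≈ 6.333.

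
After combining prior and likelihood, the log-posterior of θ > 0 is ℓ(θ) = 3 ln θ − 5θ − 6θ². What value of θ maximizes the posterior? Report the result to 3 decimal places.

ℓ'(θ) = 3/θ − 5 − 12θ. Setting this to zero and multiplying by θ: 12θ² + 5θ − 3 = 0.
θ = (−5 + √(5² + 4·12·3)) / (2·12) = (−5 + √169) / 24 = (−5 + 13)/24 = 1/3.
ℓ''(θ) = −3/θ² − 12 < 0, confirming a maximum.

θ̂_MAP = 0.333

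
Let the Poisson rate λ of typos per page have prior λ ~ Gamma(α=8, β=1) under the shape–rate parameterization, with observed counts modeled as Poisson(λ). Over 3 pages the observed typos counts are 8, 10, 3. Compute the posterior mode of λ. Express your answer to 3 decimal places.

Σxᵢ = 8+10+3 = 21, with n = 3.
Posterior ∝ λ^7e^(−1λ) · λ^21e^(−3λ) = λ^28e^(−4λ), i.e. Gamma(shape=29, rate=4).
The mode of a Gamma(a, b) with a ≥ 1 (shape–rate) is (a−1)/b = 28/4 ≈ 7.000.

λ̂_MAP = 7.000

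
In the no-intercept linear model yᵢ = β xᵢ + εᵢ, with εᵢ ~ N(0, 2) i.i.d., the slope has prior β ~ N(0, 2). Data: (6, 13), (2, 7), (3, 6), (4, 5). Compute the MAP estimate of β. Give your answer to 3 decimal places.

log p(β | y) = −Σ(yᵢ − βxᵢ)²/(2·2) − β²/(2·2) + const.
Setting the derivative to zero: Σxᵢ(yᵢ − βxᵢ)/2 − β/2 = 0, so β = Σxᵢyᵢ / (Σxᵢ² + σ²/τ²).
Σxᵢyᵢ = 6·13 + 2·7 + 3·6 + 4·5 = 130; Σxᵢ² = 65; σ²/τ² = 1.
β̂_MAP = 130 / (65 + 1) = 130/66 ≈ 1.970.

β̂_MAP = 1.970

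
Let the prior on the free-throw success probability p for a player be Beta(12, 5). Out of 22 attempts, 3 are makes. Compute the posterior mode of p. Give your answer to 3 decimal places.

p̂_MAP = 0.378

Prior: Beta(12, 5).
Data: 3 successes in 22 trials. The binomial likelihood contributes p^3(1−p)^19, so the posterior is Beta(12+3, 5+19) = Beta(15, 24).
For Beta(a, b) with a, b > 1 the mode is (a−1)/(a+b−2) = 14/37 ≈ 0.378.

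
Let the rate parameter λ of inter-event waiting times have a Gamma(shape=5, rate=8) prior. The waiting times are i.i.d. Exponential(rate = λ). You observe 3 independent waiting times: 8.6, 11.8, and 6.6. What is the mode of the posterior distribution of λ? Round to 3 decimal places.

The Exponential(rate=λ) likelihood is ∝ λ^n e^(−λΣtᵢ). Here n = 3 and Σtᵢ = 8.6 + 11.8 + 6.6 = 27.
Posterior ∝ λ^4e^(−8λ) · λ^3e^(−27λ) = λ^7e^(−35λ), i.e. Gamma(8, 35).
Mode = (a−1)/b = 7/35 ≈ 0.200.

λ̂_MAP = 0.200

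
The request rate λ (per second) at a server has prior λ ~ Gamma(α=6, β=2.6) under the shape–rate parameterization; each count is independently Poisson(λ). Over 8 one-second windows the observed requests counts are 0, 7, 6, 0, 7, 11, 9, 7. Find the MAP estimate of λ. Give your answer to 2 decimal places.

λ̂_MAP = 4.91

Σxᵢ = 0+7+6+0+7+11+9+7 = 47, with n = 8.
Posterior ∝ λ^5e^(−2.6λ) · λ^47e^(−8λ) = λ^52e^(−10.6λ), i.e. Gamma(shape=53, rate=10.6).
The mode of a Gamma(a, b) with a ≥ 1 (shape–rate) is (a−1)/b = 52/10.6 ≈ 4.91.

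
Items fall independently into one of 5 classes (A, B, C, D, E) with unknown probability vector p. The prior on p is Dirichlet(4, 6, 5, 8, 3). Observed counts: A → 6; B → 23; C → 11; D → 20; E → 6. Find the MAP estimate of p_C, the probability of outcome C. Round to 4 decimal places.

The posterior is Dirichlet(αᵢ + nᵢ) = Dirichlet(10, 29, 16, 28, 9).
For a Dirichlet(a₁,…,a_K) with all aᵢ > 1, the mode has j-th component (aⱼ − 1)/(Σaᵢ − K).
Here Σaᵢ = 92 and K = 5, so p_C = (16 − 1)/(92 − 5) = 15/87 ≈ 0.1724.

MAP estimate of p_C = 0.1724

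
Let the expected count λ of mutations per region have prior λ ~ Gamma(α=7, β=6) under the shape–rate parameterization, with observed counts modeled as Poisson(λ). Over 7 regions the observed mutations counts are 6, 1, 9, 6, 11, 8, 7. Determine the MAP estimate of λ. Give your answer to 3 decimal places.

Σxᵢ = 6+1+9+6+11+8+7 = 48, with n = 7.
Posterior ∝ λ^6e^(−6λ) · λ^48e^(−7λ) = λ^54e^(−13λ), i.e. Gamma(shape=55, rate=13).
The mode of a Gamma(a, b) with a ≥ 1 (shape–rate) is (a−1)/b = 54/13 ≈ 4.154.

λ̂_MAP = 4.154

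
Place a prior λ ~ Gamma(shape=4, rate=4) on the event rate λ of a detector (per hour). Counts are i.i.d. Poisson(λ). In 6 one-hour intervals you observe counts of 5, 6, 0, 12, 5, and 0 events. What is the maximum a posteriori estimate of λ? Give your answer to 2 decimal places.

Σxᵢ = 5+6+0+12+5+0 = 28, with n = 6.
Posterior ∝ λ^3e^(−4λ) · λ^28e^(−6λ) = λ^31e^(−10λ), i.e. Gamma(shape=32, rate=10).
The mode of a Gamma(a, b) with a ≥ 1 (shape–rate) is (a−1)/b = 31/10 ≈ 3.10.

λ̂_MAP = 3.10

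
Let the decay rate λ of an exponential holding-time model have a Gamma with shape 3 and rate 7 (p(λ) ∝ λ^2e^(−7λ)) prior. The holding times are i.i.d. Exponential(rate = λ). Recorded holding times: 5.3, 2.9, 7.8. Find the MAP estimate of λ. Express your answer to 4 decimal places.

The Exponential(rate=λ) likelihood is ∝ λ^n e^(−λΣtᵢ). Here n = 3 and Σtᵢ = 5.3 + 2.9 + 7.8 = 16.
Posterior ∝ λ^2e^(−7λ) · λ^3e^(−16λ) = λ^5e^(−23λ), i.e. Gamma(6, 23).
Mode = (a−1)/b = 5/23 ≈ 0.2174.

λ̂_MAP = 0.2174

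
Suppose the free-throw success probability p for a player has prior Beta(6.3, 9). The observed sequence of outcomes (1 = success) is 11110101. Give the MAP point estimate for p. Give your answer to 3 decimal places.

Prior: Beta(6.3, 9).
Data: 6 successes in 8 trials (from the sequence). The binomial likelihood contributes p^6(1−p)^2, so the posterior is Beta(6.3+6, 9+2) = Beta(12.3, 11).
For Beta(a, b) with a, b > 1 the mode is (a−1)/(a+b−2) = 11.3/21.3 ≈ 0.531.

p̂_MAP = 0.531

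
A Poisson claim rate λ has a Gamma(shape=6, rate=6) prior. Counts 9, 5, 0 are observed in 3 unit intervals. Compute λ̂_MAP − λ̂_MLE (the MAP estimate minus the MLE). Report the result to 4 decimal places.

Σxᵢ = 14. Posterior is Gamma(20, 9); MAP = (20−1)/9 = 19/9 ≈ 2.11111.
MLE = x̄ = 14/3 ≈ 4.66667.
Difference = 19/9 − 14/3 = -23/9 ≈ -2.5556.

MAP − MLE = -2.5556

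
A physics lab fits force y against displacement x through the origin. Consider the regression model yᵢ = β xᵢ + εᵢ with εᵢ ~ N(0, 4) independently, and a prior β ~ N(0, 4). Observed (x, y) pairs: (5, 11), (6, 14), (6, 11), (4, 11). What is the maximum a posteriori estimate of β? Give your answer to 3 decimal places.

β̂_MAP = 2.184

log p(β | y) = −Σ(yᵢ − βxᵢ)²/(2·4) − β²/(2·4) + const.
Setting the derivative to zero: Σxᵢ(yᵢ − βxᵢ)/4 − β/4 = 0, so β = Σxᵢyᵢ / (Σxᵢ² + σ²/τ²).
Σxᵢyᵢ = 5·11 + 6·14 + 6·11 + 4·11 = 249; Σxᵢ² = 113; σ²/τ² = 1.
β̂_MAP = 249 / (113 + 1) = 249/114 ≈ 2.184.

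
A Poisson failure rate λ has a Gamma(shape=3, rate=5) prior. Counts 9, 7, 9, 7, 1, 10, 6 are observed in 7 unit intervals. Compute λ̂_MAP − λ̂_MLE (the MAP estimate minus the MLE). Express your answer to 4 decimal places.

Σxᵢ = 49. Posterior is Gamma(52, 12); MAP = (52−1)/12 = 51/12 ≈ 4.25000.
MLE = x̄ = 49/7 ≈ 7.00000.
Difference = 51/12 − 49/7 = -11/4 ≈ -2.7500.

MAP − MLE = -2.7500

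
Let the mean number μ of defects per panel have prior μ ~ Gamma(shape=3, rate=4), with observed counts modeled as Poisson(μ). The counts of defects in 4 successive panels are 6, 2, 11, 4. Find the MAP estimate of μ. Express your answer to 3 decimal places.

Σxᵢ = 6+2+11+4 = 23, with n = 4.
Posterior ∝ μ^2e^(−4μ) · μ^23e^(−4μ) = μ^25e^(−8μ), i.e. Gamma(shape=26, rate=8).
The mode of a Gamma(a, b) with a ≥ 1 (shape–rate) is (a−1)/b = 25/8 ≈ 3.125.

μ̂_MAP = 3.125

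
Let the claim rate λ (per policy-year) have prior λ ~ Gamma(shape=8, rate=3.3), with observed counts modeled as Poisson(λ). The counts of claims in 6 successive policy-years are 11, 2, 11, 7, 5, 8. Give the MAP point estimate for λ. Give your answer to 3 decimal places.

Σxᵢ = 11+2+11+7+5+8 = 44, with n = 6.
Posterior ∝ λ^7e^(−3.3λ) · λ^44e^(−6λ) = λ^51e^(−9.3λ), i.e. Gamma(shape=52, rate=9.3).
The mode of a Gamma(a, b) with a ≥ 1 (shape–rate) is (a−1)/b = 51/9.3 ≈ 5.484.

λ̂_MAP = 5.484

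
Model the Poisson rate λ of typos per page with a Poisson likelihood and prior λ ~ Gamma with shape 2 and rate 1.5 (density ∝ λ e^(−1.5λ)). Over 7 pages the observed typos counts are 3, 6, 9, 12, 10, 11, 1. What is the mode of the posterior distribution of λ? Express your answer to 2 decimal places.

Σxᵢ = 3+6+9+12+10+11+1 = 52, with n = 7.
Posterior ∝ λe^(−1.5λ) · λ^52e^(−7λ) = λ^53e^(−8.5λ), i.e. Gamma(shape=54, rate=8.5).
The mode of a Gamma(a, b) with a ≥ 1 (shape–rate) is (a−1)/b = 53/8.5 ≈ 6.24.

λ̂_MAP = 6.24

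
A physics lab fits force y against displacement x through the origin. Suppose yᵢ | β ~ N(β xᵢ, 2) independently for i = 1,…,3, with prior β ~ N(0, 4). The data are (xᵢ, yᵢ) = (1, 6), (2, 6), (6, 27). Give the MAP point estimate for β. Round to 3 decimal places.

β̂_MAP = 4.337

log p(β | y) = −Σ(yᵢ − βxᵢ)²/(2·2) − β²/(2·4) + const.
Setting the derivative to zero: Σxᵢ(yᵢ − βxᵢ)/2 − β/4 = 0, so β = Σxᵢyᵢ / (Σxᵢ² + σ²/τ²).
Σxᵢyᵢ = 1·6 + 2·6 + 6·27 = 180; Σxᵢ² = 41; σ²/τ² = 0.5.
β̂_MAP = 180 / (41 + 0.5) = 180/41.5 ≈ 4.337.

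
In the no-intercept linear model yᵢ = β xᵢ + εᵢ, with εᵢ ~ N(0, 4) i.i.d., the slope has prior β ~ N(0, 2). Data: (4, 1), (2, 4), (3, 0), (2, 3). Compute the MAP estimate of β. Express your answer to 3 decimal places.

β̂_MAP = 0.514

log p(β | y) = −Σ(yᵢ − βxᵢ)²/(2·4) − β²/(2·2) + const.
Setting the derivative to zero: Σxᵢ(yᵢ − βxᵢ)/4 − β/2 = 0, so β = Σxᵢyᵢ / (Σxᵢ² + σ²/τ²).
Σxᵢyᵢ = 4·1 + 2·4 + 3·0 + 2·3 = 18; Σxᵢ² = 33; σ²/τ² = 2.
β̂_MAP = 18 / (33 + 2) = 18/35 ≈ 0.514.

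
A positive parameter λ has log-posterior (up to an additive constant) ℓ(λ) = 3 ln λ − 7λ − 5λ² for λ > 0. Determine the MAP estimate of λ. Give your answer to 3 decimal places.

λ̂_MAP = 0.300

ℓ'(λ) = 3/λ − 7 − 10λ. Setting this to zero and multiplying by λ: 10λ² + 7λ − 3 = 0.
λ = (−7 + √(7² + 4·10·3)) / (2·10) = (−7 + √169) / 20 = (−7 + 13)/20 = 3/10.
ℓ''(λ) = −3/λ² − 10 < 0, confirming a maximum.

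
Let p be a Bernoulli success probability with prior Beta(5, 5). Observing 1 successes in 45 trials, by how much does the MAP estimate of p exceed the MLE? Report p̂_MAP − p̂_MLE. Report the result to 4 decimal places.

Posterior is Beta(6, 49); MAP = (6−1)/(55−2) = 5/53 ≈ 0.09434.
MLE ignores the prior: p̂_MLE = k/n = 1/45 ≈ 0.02222.
Difference = 5/53 − 1/45 = 172/2385 ≈ 0.0721.

MAP − MLE = 0.0721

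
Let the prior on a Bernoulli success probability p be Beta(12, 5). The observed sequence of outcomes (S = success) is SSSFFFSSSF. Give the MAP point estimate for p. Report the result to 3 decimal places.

Prior: Beta(12, 5).
Data: 6 successes in 10 trials (from the sequence). The binomial likelihood contributes p^6(1−p)^4, so the posterior is Beta(12+6, 5+4) = Beta(18, 9).
For Beta(a, b) with a, b > 1 the mode is (a−1)/(a+b−2) = 17/25 ≈ 0.680.

p̂_MAP = 0.680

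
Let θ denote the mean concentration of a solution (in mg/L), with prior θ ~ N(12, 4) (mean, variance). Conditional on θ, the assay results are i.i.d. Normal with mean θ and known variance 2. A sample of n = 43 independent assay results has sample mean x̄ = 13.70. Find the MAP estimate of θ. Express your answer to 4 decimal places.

n = 43, x̄ = 13.70.
For a Normal prior and Normal likelihood with known variance, the posterior is Normal; its mode equals its mean, the precision-weighted average.
Prior precision 1/σ₀² = 1/4 = 0.25; data precision n/σ² = 43/2 = 21.5.
θ̂ = (0.25·12 + 21.5·13.7) / (0.25 + 21.5) = 297.55/21.75 = 5951/435 ≈ 13.6805.

θ̂_MAP = 13.6805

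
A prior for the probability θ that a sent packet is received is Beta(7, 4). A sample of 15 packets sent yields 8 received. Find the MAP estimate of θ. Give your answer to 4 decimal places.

θ̂_MAP = 0.5833

Prior: Beta(7, 4).
Data: 8 successes in 15 trials. The binomial likelihood contributes θ^8(1−θ)^7, so the posterior is Beta(7+8, 4+7) = Beta(15, 11).
For Beta(a, b) with a, b > 1 the mode is (a−1)/(a+b−2) = 14/24 ≈ 0.5833.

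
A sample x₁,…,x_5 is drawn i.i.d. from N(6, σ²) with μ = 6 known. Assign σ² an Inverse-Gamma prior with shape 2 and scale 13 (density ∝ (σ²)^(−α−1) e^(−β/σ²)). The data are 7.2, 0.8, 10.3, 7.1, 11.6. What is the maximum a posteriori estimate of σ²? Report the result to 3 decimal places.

σ̂²_MAP = 9.595

Sum of squared deviations about the known mean: SS = (7.2−6)² + (0.8−6)² + (10.3−6)² + (7.1−6)² + (11.6−6)² = 79.54.
The Normal likelihood contributes (σ²)^(−n/2) exp(−SS/(2σ²)), so the posterior is Inverse-Gamma(α + n/2, β + SS/2) = Inverse-Gamma(4.5, 52.77).
The mode of Inverse-Gamma(a, b) is b/(a+1) = 52.77/5.5 ≈ 9.595.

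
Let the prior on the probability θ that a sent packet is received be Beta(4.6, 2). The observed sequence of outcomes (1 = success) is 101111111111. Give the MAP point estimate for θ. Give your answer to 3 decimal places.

Prior: Beta(4.6, 2).
Data: 11 successes in 12 trials (from the sequence). The binomial likelihood contributes θ^11(1−θ)^1, so the posterior is Beta(4.6+11, 2+1) = Beta(15.6, 3).
For Beta(a, b) with a, b > 1 the mode is (a−1)/(a+b−2) = 14.6/16.6 ≈ 0.880.

θ̂_MAP = 0.880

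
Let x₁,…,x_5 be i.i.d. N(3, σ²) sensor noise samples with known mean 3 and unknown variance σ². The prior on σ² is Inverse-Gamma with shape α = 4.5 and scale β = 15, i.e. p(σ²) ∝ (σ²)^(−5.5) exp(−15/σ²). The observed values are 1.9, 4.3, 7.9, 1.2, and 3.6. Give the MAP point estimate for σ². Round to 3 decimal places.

Sum of squared deviations about the known mean: SS = (1.9−3)² + (4.3−3)² + (7.9−3)² + (1.2−3)² + (3.6−3)² = 30.51.
The Normal likelihood contributes (σ²)^(−n/2) exp(−SS/(2σ²)), so the posterior is Inverse-Gamma(α + n/2, β + SS/2) = Inverse-Gamma(7, 30.255).
The mode of Inverse-Gamma(a, b) is b/(a+1) = 30.255/8 ≈ 3.782.

σ̂²_MAP = 3.782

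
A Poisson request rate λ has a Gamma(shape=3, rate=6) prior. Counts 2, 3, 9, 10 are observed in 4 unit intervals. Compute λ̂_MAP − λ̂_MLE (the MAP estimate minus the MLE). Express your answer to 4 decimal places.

Σxᵢ = 24. Posterior is Gamma(27, 10); MAP = (27−1)/10 = 26/10 ≈ 2.60000.
MLE = x̄ = 24/4 ≈ 6.00000.
Difference = 26/10 − 24/4 = -17/5 ≈ -3.4000.

MAP − MLE = -3.4000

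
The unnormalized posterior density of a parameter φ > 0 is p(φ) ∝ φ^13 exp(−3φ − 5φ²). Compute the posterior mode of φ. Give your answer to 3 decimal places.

φ̂_MAP = 1.000

ℓ'(φ) = 13/φ − 3 − 10φ. Setting this to zero and multiplying by φ: 10φ² + 3φ − 13 = 0.
φ = (−3 + √(3² + 4·10·13)) / (2·10) = (−3 + √529) / 20 = (−3 + 23)/20 = 1.
ℓ''(φ) = −13/φ² − 10 < 0, confirming a maximum.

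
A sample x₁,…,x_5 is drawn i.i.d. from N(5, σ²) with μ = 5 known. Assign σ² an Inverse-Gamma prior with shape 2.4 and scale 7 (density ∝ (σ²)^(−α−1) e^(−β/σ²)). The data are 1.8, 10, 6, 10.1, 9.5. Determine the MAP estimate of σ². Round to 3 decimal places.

Sum of squared deviations about the known mean: SS = (1.8−5)² + (10−5)² + (6−5)² + (10.1−5)² + (9.5−5)² = 82.5.
The Normal likelihood contributes (σ²)^(−n/2) exp(−SS/(2σ²)), so the posterior is Inverse-Gamma(α + n/2, β + SS/2) = Inverse-Gamma(4.9, 48.25).
The mode of Inverse-Gamma(a, b) is b/(a+1) = 48.25/5.9 ≈ 8.178.

σ̂²_MAP = 8.178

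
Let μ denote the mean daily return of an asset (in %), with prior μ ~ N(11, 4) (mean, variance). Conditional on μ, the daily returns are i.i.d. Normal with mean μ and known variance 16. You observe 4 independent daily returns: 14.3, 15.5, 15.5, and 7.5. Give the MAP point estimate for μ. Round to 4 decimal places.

μ̂_MAP = 12.1000

n = 4; x̄ = (14.3 + 15.5 + 15.5 + 7.5)/4 = 52.8/4 = 13.2.
For a Normal prior and Normal likelihood with known variance, the posterior is Normal; its mode equals its mean, the precision-weighted average.
Prior precision 1/σ₀² = 1/4 = 0.25; data precision n/σ² = 4/16 = 0.25.
μ̂ = (0.25·11 + 0.25·13.2) / (0.25 + 0.25) = 6.05/0.5 = 12.1000.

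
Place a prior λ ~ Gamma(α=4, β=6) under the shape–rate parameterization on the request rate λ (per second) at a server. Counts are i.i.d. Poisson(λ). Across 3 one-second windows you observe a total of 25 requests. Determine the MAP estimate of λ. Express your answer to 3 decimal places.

λ̂_MAP = 3.111

Σxᵢ = 25, n = 3.
Posterior ∝ λ^3e^(−6λ) · λ^25e^(−3λ) = λ^28e^(−9λ), i.e. Gamma(shape=29, rate=9).
The mode of a Gamma(a, b) with a ≥ 1 (shape–rate) is (a−1)/b = 28/9 ≈ 3.111.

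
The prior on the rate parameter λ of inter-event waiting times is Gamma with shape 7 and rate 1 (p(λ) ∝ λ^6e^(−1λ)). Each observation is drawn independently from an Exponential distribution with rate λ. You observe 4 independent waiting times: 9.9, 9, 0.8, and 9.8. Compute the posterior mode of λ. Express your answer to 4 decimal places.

The Exponential(rate=λ) likelihood is ∝ λ^n e^(−λΣtᵢ). Here n = 4 and Σtᵢ = 9.9 + 9 + 0.8 + 9.8 = 29.5.
Posterior ∝ λ^6e^(−1λ) · λ^4e^(−29.5λ) = λ^10e^(−30.5λ), i.e. Gamma(11, 30.5).
Mode = (a−1)/b = 10/30.5 ≈ 0.3279.

λ̂_MAP = 0.3279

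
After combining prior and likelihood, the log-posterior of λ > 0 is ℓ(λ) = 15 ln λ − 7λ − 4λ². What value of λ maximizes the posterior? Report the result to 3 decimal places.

ℓ'(λ) = 15/λ − 7 − 8λ. Setting this to zero and multiplying by λ: 8λ² + 7λ − 15 = 0.
λ = (−7 + √(7² + 4·8·15)) / (2·8) = (−7 + √529) / 16 = (−7 + 23)/16 = 1.
ℓ''(λ) = −15/λ² − 8 < 0, confirming a maximum.

λ̂_MAP = 1.000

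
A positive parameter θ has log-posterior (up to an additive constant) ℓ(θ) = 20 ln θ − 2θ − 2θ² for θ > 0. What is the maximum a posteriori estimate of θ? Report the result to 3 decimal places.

θ̂_MAP = 2.000

ℓ'(θ) = 20/θ − 2 − 4θ. Setting this to zero and multiplying by θ: 4θ² + 2θ − 20 = 0.
θ = (−2 + √(2² + 4·4·20)) / (2·4) = (−2 + √324) / 8 = (−2 + 18)/8 = 2.
ℓ''(θ) = −20/θ² − 4 < 0, confirming a maximum.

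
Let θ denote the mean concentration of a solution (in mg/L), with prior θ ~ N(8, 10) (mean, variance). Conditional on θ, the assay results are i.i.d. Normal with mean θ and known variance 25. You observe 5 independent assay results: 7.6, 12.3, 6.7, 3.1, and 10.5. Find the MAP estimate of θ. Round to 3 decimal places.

θ̂_MAP = 8.027

n = 5; x̄ = (7.6 + 12.3 + 6.7 + 3.1 + 10.5)/5 = 40.2/5 = 8.04.
For a Normal prior and Normal likelihood with known variance, the posterior is Normal; its mode equals its mean, the precision-weighted average.
Prior precision 1/σ₀² = 1/10 = 0.1; data precision n/σ² = 5/25 = 0.2.
θ̂ = (0.1·8 + 0.2·8.04) / (0.1 + 0.2) = 2.408/0.3 = 602/75 ≈ 8.027.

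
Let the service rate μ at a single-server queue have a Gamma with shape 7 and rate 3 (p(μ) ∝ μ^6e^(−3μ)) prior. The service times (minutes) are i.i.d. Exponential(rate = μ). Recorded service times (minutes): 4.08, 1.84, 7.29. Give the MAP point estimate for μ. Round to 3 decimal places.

The Exponential(rate=μ) likelihood is ∝ μ^n e^(−μΣtᵢ). Here n = 3 and Σtᵢ = 4.08 + 1.84 + 7.29 = 13.21.
Posterior ∝ μ^6e^(−3μ) · μ^3e^(−13.21μ) = μ^9e^(−16.21μ), i.e. Gamma(10, 16.21).
Mode = (a−1)/b = 9/16.21 ≈ 0.555.

μ̂_MAP = 0.555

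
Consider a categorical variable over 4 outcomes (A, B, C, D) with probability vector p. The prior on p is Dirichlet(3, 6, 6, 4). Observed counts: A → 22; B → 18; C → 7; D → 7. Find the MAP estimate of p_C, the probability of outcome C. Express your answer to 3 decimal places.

MAP estimate of p_C = 0.174

The posterior is Dirichlet(αᵢ + nᵢ) = Dirichlet(25, 24, 13, 11).
For a Dirichlet(a₁,…,a_K) with all aᵢ > 1, the mode has j-th component (aⱼ − 1)/(Σaᵢ − K).
Here Σaᵢ = 73 and K = 4, so p_C = (13 − 1)/(73 − 4) = 12/69 ≈ 0.174.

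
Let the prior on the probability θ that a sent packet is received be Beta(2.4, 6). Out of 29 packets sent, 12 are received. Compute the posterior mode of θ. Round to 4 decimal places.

θ̂_MAP = 0.3785

Prior: Beta(2.4, 6).
Data: 12 successes in 29 trials. The binomial likelihood contributes θ^12(1−θ)^17, so the posterior is Beta(2.4+12, 6+17) = Beta(14.4, 23).
For Beta(a, b) with a, b > 1 the mode is (a−1)/(a+b−2) = 13.4/35.4 ≈ 0.3785.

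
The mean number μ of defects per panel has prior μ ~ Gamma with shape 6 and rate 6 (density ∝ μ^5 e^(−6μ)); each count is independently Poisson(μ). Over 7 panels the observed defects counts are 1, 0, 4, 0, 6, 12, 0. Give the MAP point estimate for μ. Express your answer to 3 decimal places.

Σxᵢ = 1+0+4+0+6+12+0 = 23, with n = 7.
Posterior ∝ μ^5e^(−6μ) · μ^23e^(−7μ) = μ^28e^(−13μ), i.e. Gamma(shape=29, rate=13).
The mode of a Gamma(a, b) with a ≥ 1 (shape–rate) is (a−1)/b = 28/13 ≈ 2.154.

μ̂_MAP = 2.154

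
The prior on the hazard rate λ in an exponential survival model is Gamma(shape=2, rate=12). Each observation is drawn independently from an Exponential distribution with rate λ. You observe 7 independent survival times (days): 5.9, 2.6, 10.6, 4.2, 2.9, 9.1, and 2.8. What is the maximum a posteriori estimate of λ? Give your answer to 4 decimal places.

The Exponential(rate=λ) likelihood is ∝ λ^n e^(−λΣtᵢ). Here n = 7 and Σtᵢ = 5.9 + 2.6 + 10.6 + 4.2 + 2.9 + 9.1 + 2.8 = 38.1.
Posterior ∝ λe^(−12λ) · λ^7e^(−38.1λ) = λ^8e^(−50.1λ), i.e. Gamma(9, 50.1).
Mode = (a−1)/b = 8/50.1 ≈ 0.1597.

λ̂_MAP = 0.1597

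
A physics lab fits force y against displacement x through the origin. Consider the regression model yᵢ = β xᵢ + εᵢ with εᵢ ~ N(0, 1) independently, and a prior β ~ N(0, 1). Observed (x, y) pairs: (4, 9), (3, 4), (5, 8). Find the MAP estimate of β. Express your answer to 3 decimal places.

log p(β | y) = −Σ(yᵢ − βxᵢ)²/(2·1) − β²/(2·1) + const.
Setting the derivative to zero: Σxᵢ(yᵢ − βxᵢ)/1 − β/1 = 0, so β = Σxᵢyᵢ / (Σxᵢ² + σ²/τ²).
Σxᵢyᵢ = 4·9 + 3·4 + 5·8 = 88; Σxᵢ² = 50; σ²/τ² = 1.
β̂_MAP = 88 / (50 + 1) = 88/51 ≈ 1.725.

β̂_MAP = 1.725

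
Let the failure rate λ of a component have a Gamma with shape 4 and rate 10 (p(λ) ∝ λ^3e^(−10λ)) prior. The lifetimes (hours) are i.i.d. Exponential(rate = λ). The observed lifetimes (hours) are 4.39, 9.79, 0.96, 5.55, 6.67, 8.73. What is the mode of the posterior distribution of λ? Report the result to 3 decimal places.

The Exponential(rate=λ) likelihood is ∝ λ^n e^(−λΣtᵢ). Here n = 6 and Σtᵢ = 4.39 + 9.79 + 0.96 + 5.55 + 6.67 + 8.73 = 36.09.
Posterior ∝ λ^3e^(−10λ) · λ^6e^(−36.09λ) = λ^9e^(−46.09λ), i.e. Gamma(10, 46.09).
Mode = (a−1)/b = 9/46.09 ≈ 0.195.

λ̂_MAP = 0.195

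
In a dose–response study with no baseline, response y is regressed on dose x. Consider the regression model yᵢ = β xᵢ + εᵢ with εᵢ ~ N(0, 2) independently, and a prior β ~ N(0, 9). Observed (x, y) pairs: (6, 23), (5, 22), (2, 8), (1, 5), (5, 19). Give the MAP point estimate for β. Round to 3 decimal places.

log p(β | y) = −Σ(yᵢ − βxᵢ)²/(2·2) − β²/(2·9) + const.
Setting the derivative to zero: Σxᵢ(yᵢ − βxᵢ)/2 − β/9 = 0, so β = Σxᵢyᵢ / (Σxᵢ² + σ²/τ²).
Σxᵢyᵢ = 6·23 + 5·22 + 2·8 + 1·5 + 5·19 = 364; Σxᵢ² = 91; σ²/τ² = 2/9.
β̂_MAP = 364 / (91 + 2/9) = 364/(821/9) = 3276/821 ≈ 3.990.

β̂_MAP = 3.990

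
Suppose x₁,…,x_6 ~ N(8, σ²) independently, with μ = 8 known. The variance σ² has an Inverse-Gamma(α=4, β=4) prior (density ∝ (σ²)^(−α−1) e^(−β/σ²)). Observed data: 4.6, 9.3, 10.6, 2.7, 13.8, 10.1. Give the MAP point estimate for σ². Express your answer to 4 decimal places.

Sum of squared deviations about the known mean: SS = (4.6−8)² + (9.3−8)² + (10.6−8)² + (2.7−8)² + (13.8−8)² + (10.1−8)² = 86.15.
The Normal likelihood contributes (σ²)^(−n/2) exp(−SS/(2σ²)), so the posterior is Inverse-Gamma(α + n/2, β + SS/2) = Inverse-Gamma(7, 47.075).
The mode of Inverse-Gamma(a, b) is b/(a+1) = 47.075/8 ≈ 5.8844.

σ̂²_MAP = 5.8844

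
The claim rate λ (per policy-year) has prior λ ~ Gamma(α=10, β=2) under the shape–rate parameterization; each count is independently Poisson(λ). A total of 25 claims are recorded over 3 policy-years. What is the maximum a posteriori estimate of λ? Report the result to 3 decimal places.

Σxᵢ = 25, n = 3.
Posterior ∝ λ^9e^(−2λ) · λ^25e^(−3λ) = λ^34e^(−5λ), i.e. Gamma(shape=35, rate=5).
The mode of a Gamma(a, b) with a ≥ 1 (shape–rate) is (a−1)/b = 34/5 ≈ 6.800.

λ̂_MAP = 6.800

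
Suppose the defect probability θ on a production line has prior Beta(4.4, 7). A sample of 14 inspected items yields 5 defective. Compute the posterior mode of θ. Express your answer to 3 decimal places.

Prior: Beta(4.4, 7).
Data: 5 successes in 14 trials. The binomial likelihood contributes θ^5(1−θ)^9, so the posterior is Beta(4.4+5, 7+9) = Beta(9.4, 16).
For Beta(a, b) with a, b > 1 the mode is (a−1)/(a+b−2) = 8.4/23.4 ≈ 0.359.

θ̂_MAP = 0.359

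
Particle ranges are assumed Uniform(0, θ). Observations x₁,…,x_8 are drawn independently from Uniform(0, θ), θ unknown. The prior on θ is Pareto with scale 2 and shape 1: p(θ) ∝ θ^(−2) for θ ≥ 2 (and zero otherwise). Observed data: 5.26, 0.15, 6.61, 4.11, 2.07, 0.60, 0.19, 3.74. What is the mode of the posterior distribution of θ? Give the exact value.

θ̂_MAP = 6.61

The Uniform(0, θ) likelihood is θ^(−n) for θ ≥ max(xᵢ), zero otherwise. Here max(xᵢ) = 6.61.
Posterior ∝ θ^(−2) · θ^(−8) = θ^(−10) on θ ≥ max(2, 6.61) = 6.61.
This density is strictly decreasing in θ, so the posterior mode lies at the lower boundary of the support.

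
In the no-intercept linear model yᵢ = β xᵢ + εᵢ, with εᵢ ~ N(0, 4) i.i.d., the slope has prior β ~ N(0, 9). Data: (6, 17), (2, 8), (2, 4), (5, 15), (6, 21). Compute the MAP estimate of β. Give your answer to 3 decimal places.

log p(β | y) = −Σ(yᵢ − βxᵢ)²/(2·4) − β²/(2·9) + const.
Setting the derivative to zero: Σxᵢ(yᵢ − βxᵢ)/4 − β/9 = 0, so β = Σxᵢyᵢ / (Σxᵢ² + σ²/τ²).
Σxᵢyᵢ = 6·17 + 2·8 + 2·4 + 5·15 + 6·21 = 327; Σxᵢ² = 105; σ²/τ² = 4/9.
β̂_MAP = 327 / (105 + 4/9) = 327/(949/9) = 2943/949 ≈ 3.101.

β̂_MAP = 3.101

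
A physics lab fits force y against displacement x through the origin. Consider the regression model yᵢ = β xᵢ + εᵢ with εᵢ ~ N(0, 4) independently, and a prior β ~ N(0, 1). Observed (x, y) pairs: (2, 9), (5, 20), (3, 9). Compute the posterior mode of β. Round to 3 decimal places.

β̂_MAP = 3.452

log p(β | y) = −Σ(yᵢ − βxᵢ)²/(2·4) − β²/(2·1) + const.
Setting the derivative to zero: Σxᵢ(yᵢ − βxᵢ)/4 − β/1 = 0, so β = Σxᵢyᵢ / (Σxᵢ² + σ²/τ²).
Σxᵢyᵢ = 2·9 + 5·20 + 3·9 = 145; Σxᵢ² = 38; σ²/τ² = 4.
β̂_MAP = 145 / (38 + 4) = 145/42 ≈ 3.452.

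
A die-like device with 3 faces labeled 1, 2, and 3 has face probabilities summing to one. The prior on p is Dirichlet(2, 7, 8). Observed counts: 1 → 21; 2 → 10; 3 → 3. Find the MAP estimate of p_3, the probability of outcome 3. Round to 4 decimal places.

MAP estimate: 0.2083

The posterior is Dirichlet(αᵢ + nᵢ) = Dirichlet(23, 17, 11).
For a Dirichlet(a₁,…,a_K) with all aᵢ > 1, the mode has j-th component (aⱼ − 1)/(Σaᵢ − K).
Here Σaᵢ = 51 and K = 3, so p_3 = (11 − 1)/(51 − 3) = 10/48 ≈ 0.2083.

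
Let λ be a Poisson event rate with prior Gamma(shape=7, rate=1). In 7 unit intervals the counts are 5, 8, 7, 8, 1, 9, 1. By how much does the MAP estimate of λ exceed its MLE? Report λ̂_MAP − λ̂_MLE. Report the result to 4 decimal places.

Σxᵢ = 39. Posterior is Gamma(46, 8); MAP = (46−1)/8 = 45/8 ≈ 5.62500.
MLE = x̄ = 39/7 ≈ 5.57143.
Difference = 45/8 − 39/7 = 3/56 ≈ 0.0536.

MAP − MLE = 0.0536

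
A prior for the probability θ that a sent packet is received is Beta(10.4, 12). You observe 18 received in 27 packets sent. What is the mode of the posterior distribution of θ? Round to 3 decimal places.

Prior: Beta(10.4, 12).
Data: 18 successes in 27 trials. The binomial likelihood contributes θ^18(1−θ)^9, so the posterior is Beta(10.4+18, 12+9) = Beta(28.4, 21).
For Beta(a, b) with a, b > 1 the mode is (a−1)/(a+b−2) = 27.4/47.4 ≈ 0.578.

θ̂_MAP = 0.578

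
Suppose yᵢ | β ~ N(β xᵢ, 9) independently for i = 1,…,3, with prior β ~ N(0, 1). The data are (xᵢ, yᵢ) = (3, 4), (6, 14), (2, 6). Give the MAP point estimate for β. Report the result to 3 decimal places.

β̂_MAP = 1.862

log p(β | y) = −Σ(yᵢ − βxᵢ)²/(2·9) − β²/(2·1) + const.
Setting the derivative to zero: Σxᵢ(yᵢ − βxᵢ)/9 − β/1 = 0, so β = Σxᵢyᵢ / (Σxᵢ² + σ²/τ²).
Σxᵢyᵢ = 3·4 + 6·14 + 2·6 = 108; Σxᵢ² = 49; σ²/τ² = 9.
β̂_MAP = 108 / (49 + 9) = 108/58 ≈ 1.862.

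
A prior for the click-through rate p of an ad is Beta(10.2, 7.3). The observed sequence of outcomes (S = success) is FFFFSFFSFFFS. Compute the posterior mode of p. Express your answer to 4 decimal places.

p̂_MAP = 0.4436

Prior: Beta(10.2, 7.3).
Data: 3 successes in 12 trials (from the sequence). The binomial likelihood contributes p^3(1−p)^9, so the posterior is Beta(10.2+3, 7.3+9) = Beta(13.2, 16.3).
For Beta(a, b) with a, b > 1 the mode is (a−1)/(a+b−2) = 12.2/27.5 ≈ 0.4436.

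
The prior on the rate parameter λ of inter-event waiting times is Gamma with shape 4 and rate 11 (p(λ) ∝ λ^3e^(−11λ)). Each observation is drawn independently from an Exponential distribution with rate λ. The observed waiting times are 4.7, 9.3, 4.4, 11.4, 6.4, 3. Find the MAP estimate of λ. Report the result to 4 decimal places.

The Exponential(rate=λ) likelihood is ∝ λ^n e^(−λΣtᵢ). Here n = 6 and Σtᵢ = 4.7 + 9.3 + 4.4 + 11.4 + 6.4 + 3 = 39.2.
Posterior ∝ λ^3e^(−11λ) · λ^6e^(−39.2λ) = λ^9e^(−50.2λ), i.e. Gamma(10, 50.2).
Mode = (a−1)/b = 9/50.2 ≈ 0.1793.

λ̂_MAP = 0.1793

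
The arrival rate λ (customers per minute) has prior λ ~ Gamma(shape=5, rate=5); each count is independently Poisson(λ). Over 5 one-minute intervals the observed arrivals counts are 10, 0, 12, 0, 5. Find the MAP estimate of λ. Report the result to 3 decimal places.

Σxᵢ = 10+0+12+0+5 = 27, with n = 5.
Posterior ∝ λ^4e^(−5λ) · λ^27e^(−5λ) = λ^31e^(−10λ), i.e. Gamma(shape=32, rate=10).
The mode of a Gamma(a, b) with a ≥ 1 (shape–rate) is (a−1)/b = 31/10 ≈ 3.100.

λ̂_MAP = 3.100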